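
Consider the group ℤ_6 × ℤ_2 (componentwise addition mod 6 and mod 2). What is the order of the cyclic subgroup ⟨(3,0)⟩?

The order of (3,0) in Z_6 × Z_2 is lcm(ord(3) in Z_6, ord(0) in Z_2).
ord(3) = 2 and ord(0) = 1, so |⟨(3,0)⟩| = lcm(2, 1) = 2.

2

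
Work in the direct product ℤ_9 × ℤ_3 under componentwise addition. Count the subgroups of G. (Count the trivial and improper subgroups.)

|G| = 27, so by Lagrange every subgroup order divides 27. Divisors: 1, 3, 9, 27.
Subgroups by order — order 1: 1; order 3: 4; order 9: 4; order 27: 1.
Total: 1 + 4 + 4 + 1 = 10.

10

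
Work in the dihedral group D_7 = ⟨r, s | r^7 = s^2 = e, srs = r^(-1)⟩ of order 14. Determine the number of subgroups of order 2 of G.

|G| = 14 and 2 | 14, so subgroups of order 2 are possible by Lagrange.
The subgroups of order 2 are: {e, r^2s}; {e, r^3s}; {e, r^4s}; {e, r^5s}; … (7 in all).
So G has 7 subgroups of order 2.

7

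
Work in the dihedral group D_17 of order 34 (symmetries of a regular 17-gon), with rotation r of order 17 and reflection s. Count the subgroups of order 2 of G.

17

|G| = 34 and 2 | 34, so subgroups of order 2 are possible by Lagrange.
The subgroups of order 2 are: {e, r^10s}; {e, r^11s}; {e, r^12s}; {e, r^13s}; … (17 in all).
So G has 17 subgroups of order 2.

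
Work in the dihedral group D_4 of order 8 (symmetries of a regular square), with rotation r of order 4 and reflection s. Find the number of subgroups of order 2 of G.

|G| = 8 and 2 | 8, so subgroups of order 2 are possible by Lagrange.
The subgroups of order 2 are: {e, r^2}; {e, r^2s}; {e, r^3s}; {e, rs}; … (5 in all).
So G has 5 subgroups of order 2.

5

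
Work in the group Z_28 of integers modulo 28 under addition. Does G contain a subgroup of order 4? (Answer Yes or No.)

4 | 28. A subgroup of order 4 is {0, 7, 14, 21}.

Yes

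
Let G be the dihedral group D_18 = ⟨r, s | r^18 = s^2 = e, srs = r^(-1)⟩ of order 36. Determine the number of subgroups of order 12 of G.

|G| = 36 and 12 | 36, so subgroups of order 12 are possible by Lagrange.
The subgroups of order 12 are: {e, r^3, r^6, r^9, r^12, r^15, rs, r^4s, r^7s, r^10s, r^13s, r^16s}; {e, r^3, r^6, r^9, r^12, r^15, r^2s, r^5s, r^8s, r^11s, r^14s, r^17s}; {e, r^3, r^6, r^9, r^12, r^15, s, r^3s, r^6s, r^9s, r^12s, r^15s}.
So G has 3 subgroups of order 12.

3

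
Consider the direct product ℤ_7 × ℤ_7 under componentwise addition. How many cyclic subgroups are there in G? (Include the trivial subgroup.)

9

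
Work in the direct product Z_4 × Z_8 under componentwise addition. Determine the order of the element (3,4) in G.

4

The order of (3,4) in Z_4 × Z_8 is lcm(ord(3) in Z_4, ord(4) in Z_8).
ord(3) = 4 and ord(4) = 2, so |⟨(3,4)⟩| = lcm(4, 2) = 4.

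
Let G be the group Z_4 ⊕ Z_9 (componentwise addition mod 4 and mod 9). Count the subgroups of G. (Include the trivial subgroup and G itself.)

9

|G| = 36, so by Lagrange every subgroup order divides 36. Divisors: 1, 2, 3, 4, 6, 9, 12, 18, 36.
Subgroups by order — order 1: 1; order 2: 1; order 3: 1; order 4: 1; order 6: 1; order 9: 1; order 12: 1; order 18: 1; order 36: 1.
Total: 1 + 1 + 1 + 1 + 1 + 1 + 1 + 1 + 1 = 9.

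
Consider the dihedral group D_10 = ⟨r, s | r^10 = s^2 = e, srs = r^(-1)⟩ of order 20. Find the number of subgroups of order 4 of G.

|G| = 20 and 4 | 20, so subgroups of order 4 are possible by Lagrange.
The subgroups of order 4 are: {e, r^5, r^2s, r^7s}; {e, r^5, r^3s, r^8s}; {e, r^5, r^4s, r^9s}; {e, r^5, s, r^5s}; … (5 in all).
So G has 5 subgroups of order 4.

5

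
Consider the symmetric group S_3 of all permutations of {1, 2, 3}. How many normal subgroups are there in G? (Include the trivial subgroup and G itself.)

3

G has 6 subgroups. Checking conjugation-invariance by order — order 1: 1/1 normal; order 2: 0/3 normal; order 3: 1/1 normal; order 6: 1/1 normal.
Total normal subgroups: 3.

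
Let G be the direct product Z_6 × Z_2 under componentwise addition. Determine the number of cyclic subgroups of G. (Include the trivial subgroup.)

Group the elements of G by the cyclic subgroup they generate; each cyclic subgroup of order d accounts for φ(d) elements.
Cyclic subgroups by order — order 1: 1; order 2: 3; order 3: 1; order 6: 3.
Total: 8.

8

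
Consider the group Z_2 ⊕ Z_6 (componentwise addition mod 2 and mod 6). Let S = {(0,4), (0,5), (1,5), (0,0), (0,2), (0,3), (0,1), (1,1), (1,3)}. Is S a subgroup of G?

|S| = 9 does not divide |G| = 12, so by Lagrange S is not a subgroup.

No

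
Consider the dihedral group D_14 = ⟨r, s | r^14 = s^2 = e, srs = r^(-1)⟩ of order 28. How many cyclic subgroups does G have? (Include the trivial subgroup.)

18

Group the elements of G by the cyclic subgroup they generate; each cyclic subgroup of order d accounts for φ(d) elements.
Cyclic subgroups by order — order 1: 1; order 2: 15; order 7: 1; order 14: 1.
Total: 18.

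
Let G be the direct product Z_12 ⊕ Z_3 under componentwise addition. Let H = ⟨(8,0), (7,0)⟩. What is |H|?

|⟨(8,0)⟩| = 3 and |⟨(7,0)⟩| = 12, so |H| is a multiple of lcm(3, 12) = 12 and divides |G| = 36.
Closing under the operation: H = {(0,0), (1,0), (2,0), (3,0), (4,0), (5,0), (6,0), (7,0), (8,0), (9,0), (10,0), (11,0)}, so |H| = 12.

12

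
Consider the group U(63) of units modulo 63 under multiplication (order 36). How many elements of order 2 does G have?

3

The elements of order 2 are: 8, 55, 62.
That's 3.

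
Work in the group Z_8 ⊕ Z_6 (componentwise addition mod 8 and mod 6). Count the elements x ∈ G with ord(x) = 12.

8

An element (a,b) has order lcm(ord(a), ord(b)); count pairs with lcm equal to 12.
Enumerating gives 8 such elements.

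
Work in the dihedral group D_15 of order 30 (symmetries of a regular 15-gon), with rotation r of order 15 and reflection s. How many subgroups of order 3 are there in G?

|G| = 30 and 3 | 30, so subgroups of order 3 are possible by Lagrange.
The subgroups of order 3 are: {e, r^5, r^10}.
So G has 1 subgroup of order 3.

1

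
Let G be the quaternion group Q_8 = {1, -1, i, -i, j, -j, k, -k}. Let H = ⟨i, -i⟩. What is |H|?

|⟨i⟩| = 4 and |⟨-i⟩| = 4, so |H| is a multiple of lcm(4, 4) = 4 and divides |G| = 8.
Closing under the operation: H = {1, -1, i, -i}, so |H| = 4.

4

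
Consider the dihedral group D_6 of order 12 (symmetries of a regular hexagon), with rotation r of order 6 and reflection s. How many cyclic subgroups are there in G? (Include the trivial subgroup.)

A cyclic subgroup of order d is generated by each of its φ(d) elements of order d, so the cyclic subgroups of order d number (#elements of order d)/φ(d).
Cyclic subgroups by order — order 1: 1; order 2: 7; order 3: 1; order 6: 1.
Total: 10.

10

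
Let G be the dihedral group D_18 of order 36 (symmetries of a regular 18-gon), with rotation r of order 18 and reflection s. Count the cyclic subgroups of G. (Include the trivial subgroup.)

Each element a generates a cyclic subgroup ⟨a⟩; distinct elements may generate the same one (a cyclic group of order d has φ(d) generators).
Cyclic subgroups by order — order 1: 1; order 2: 19; order 3: 1; order 6: 1; order 9: 1; order 18: 1.
Total: 24.

24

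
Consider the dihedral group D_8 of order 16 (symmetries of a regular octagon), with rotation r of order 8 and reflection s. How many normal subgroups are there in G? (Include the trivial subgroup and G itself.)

7

G has 19 subgroups. Checking conjugation-invariance by order — order 1: 1/1 normal; order 2: 1/9 normal; order 4: 1/5 normal; order 8: 3/3 normal; order 16: 1/1 normal.
Total normal subgroups: 7.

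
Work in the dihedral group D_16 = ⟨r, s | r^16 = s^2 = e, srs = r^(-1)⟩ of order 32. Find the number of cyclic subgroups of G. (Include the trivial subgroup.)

A cyclic subgroup of order d is generated by each of its φ(d) elements of order d, so the cyclic subgroups of order d number (#elements of order d)/φ(d).
Cyclic subgroups by order — order 1: 1; order 2: 17; order 4: 1; order 8: 1; order 16: 1.
Total: 21.

21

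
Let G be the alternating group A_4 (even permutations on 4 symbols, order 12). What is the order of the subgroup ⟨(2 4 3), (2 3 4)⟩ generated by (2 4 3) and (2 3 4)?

3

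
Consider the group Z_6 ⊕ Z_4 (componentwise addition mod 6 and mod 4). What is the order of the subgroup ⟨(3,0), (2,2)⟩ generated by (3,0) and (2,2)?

12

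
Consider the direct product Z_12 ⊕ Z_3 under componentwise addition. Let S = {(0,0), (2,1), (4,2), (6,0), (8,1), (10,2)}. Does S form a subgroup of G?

Yes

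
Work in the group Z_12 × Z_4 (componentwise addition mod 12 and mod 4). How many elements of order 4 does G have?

An element (a,b) has order lcm(ord(a), ord(b)); count pairs with lcm equal to 4.
Enumerating gives 12 such elements.

12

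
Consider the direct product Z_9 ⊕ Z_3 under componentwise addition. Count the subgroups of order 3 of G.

4

|G| = 27 and 3 | 27, so subgroups of order 3 are possible by Lagrange.
The subgroups of order 3 are: {(0,0), (0,1), (0,2)}; {(0,0), (3,0), (6,0)}; {(0,0), (3,1), (6,2)}; {(0,0), (3,2), (6,1)}.
So G has 4 subgroups of order 3.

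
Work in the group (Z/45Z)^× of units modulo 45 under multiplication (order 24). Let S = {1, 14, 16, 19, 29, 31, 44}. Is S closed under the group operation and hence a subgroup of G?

|S| = 7 does not divide |G| = 24, so by Lagrange S is not a subgroup.

No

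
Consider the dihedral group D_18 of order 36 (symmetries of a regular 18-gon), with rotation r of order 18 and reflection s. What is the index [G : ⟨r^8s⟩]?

|⟨r^8s⟩| = 2 and |G| = 36.
By Lagrange, [G : H] = |G|/|H| = 36/2 = 18.

18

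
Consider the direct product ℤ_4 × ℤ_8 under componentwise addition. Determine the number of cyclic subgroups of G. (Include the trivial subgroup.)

14

Group the elements of G by the cyclic subgroup they generate; each cyclic subgroup of order d accounts for φ(d) elements.
Cyclic subgroups by order — order 1: 1; order 2: 3; order 4: 6; order 8: 4.
Total: 14.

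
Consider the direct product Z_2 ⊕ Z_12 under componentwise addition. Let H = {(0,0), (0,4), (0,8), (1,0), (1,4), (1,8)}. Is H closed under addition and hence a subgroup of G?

Yes

|H| = 6 divides |G| = 24, consistent with Lagrange.
H contains the identity, every element's inverse is in H, and H is closed under +: it is a subgroup.
In fact H = ⟨(1,8)⟩.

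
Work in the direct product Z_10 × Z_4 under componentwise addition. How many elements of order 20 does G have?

16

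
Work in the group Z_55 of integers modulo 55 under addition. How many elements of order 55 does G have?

In a cyclic group of order 55, the number of elements of order d (for d | 55) is φ(d).
φ(55) = 40.

40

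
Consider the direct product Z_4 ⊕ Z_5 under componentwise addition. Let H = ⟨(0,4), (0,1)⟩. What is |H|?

|⟨(0,4)⟩| = 5 and |⟨(0,1)⟩| = 5, so |H| is a multiple of lcm(5, 5) = 5 and divides |G| = 20.
Closing under the operation: H = {(0,0), (0,1), (0,2), (0,3), (0,4)}, so |H| = 5.

5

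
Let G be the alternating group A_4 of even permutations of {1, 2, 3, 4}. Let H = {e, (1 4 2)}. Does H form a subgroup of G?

No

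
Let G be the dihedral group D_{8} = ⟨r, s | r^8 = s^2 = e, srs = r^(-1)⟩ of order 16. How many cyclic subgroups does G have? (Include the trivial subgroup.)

12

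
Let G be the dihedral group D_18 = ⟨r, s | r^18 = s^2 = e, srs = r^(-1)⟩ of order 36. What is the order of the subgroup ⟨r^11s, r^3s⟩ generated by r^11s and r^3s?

18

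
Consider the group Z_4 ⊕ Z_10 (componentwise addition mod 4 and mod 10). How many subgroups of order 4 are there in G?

3

|G| = 40 and 4 | 40, so subgroups of order 4 are possible by Lagrange.
The subgroups of order 4 are: {(0,0), (0,5), (2,0), (2,5)}; {(0,0), (1,0), (2,0), (3,0)}; {(0,0), (1,5), (2,0), (3,5)}.
So G has 3 subgroups of order 4.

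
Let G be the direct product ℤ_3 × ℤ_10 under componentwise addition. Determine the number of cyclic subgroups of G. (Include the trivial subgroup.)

8

A cyclic subgroup of order d is generated by each of its φ(d) elements of order d, so the cyclic subgroups of order d number (#elements of order d)/φ(d).
Cyclic subgroups by order — order 1: 1; order 2: 1; order 3: 1; order 5: 1; order 6: 1; order 10: 1; order 15: 1; order 30: 1.
Total: 8.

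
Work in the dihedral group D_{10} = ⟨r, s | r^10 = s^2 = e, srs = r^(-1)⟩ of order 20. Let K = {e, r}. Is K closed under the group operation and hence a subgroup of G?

r ∈ K but its inverse r^9 ∉ K, so K is not a subgroup.

No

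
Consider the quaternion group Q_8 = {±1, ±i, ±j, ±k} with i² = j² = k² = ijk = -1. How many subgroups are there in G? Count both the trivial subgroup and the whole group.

6

|G| = 8, so by Lagrange every subgroup order divides 8. Divisors: 1, 2, 4, 8.
Subgroups by order — order 1: 1; order 2: 1; order 4: 3; order 8: 1.
Total: 1 + 1 + 3 + 1 = 6.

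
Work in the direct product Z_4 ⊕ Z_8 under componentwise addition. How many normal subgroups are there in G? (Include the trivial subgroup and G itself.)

G is abelian, so every subgroup is normal.
G has 22 subgroups in total, hence 22 normal subgroups.

22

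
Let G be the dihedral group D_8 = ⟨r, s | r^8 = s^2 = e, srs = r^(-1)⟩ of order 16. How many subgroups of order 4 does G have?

|G| = 16 and 4 | 16, so subgroups of order 4 are possible by Lagrange.
The subgroups of order 4 are: {e, r^2, r^4, r^6}; {e, r^4, r^2s, r^6s}; {e, r^4, r^3s, r^7s}; {e, r^4, s, r^4s}; … (5 in all).
So G has 5 subgroups of order 4.

5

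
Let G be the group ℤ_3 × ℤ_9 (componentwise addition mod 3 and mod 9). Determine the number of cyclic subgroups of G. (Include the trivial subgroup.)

8

Each element a generates a cyclic subgroup ⟨a⟩; distinct elements may generate the same one (a cyclic group of order d has φ(d) generators).
Cyclic subgroups by order — order 1: 1; order 3: 4; order 9: 3.
Total: 8.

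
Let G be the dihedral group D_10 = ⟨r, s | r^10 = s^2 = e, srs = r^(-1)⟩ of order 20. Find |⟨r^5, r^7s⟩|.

|⟨r^5⟩| = 2 and |⟨r^7s⟩| = 2, so |H| is a multiple of lcm(2, 2) = 2 and divides |G| = 20.
Closing under the operation: H = {e, r^5, r^2s, r^7s}, so |H| = 4.

4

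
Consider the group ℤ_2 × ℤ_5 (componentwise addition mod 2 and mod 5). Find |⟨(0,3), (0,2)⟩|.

|⟨(0,3)⟩| = 5 and |⟨(0,2)⟩| = 5, so |H| is a multiple of lcm(5, 5) = 5 and divides |G| = 10.
Closing under the operation: H = {(0,0), (0,1), (0,2), (0,3), (0,4)}, so |H| = 5.

5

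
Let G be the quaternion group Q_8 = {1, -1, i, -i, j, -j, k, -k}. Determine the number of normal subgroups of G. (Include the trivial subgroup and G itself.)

G has 6 subgroups. Checking conjugation-invariance by order — order 1: 1/1 normal; order 2: 1/1 normal; order 4: 3/3 normal; order 8: 1/1 normal.
Total normal subgroups: 6.

6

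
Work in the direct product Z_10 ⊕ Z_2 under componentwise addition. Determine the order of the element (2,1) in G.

10

The order of (2,1) in Z_10 × Z_2 is lcm(ord(2) in Z_10, ord(1) in Z_2).
ord(2) = 5 and ord(1) = 2, so |⟨(2,1)⟩| = lcm(5, 2) = 10.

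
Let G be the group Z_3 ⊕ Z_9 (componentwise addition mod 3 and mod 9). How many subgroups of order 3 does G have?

|G| = 27 and 3 | 27, so subgroups of order 3 are possible by Lagrange.
The subgroups of order 3 are: {(0,0), (0,3), (0,6)}; {(0,0), (1,0), (2,0)}; {(0,0), (1,3), (2,6)}; {(0,0), (1,6), (2,3)}.
So G has 4 subgroups of order 3.

4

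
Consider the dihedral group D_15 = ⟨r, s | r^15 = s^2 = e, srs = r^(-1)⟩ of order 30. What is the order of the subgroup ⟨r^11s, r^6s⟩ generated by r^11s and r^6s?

|⟨r^11s⟩| = 2 and |⟨r^6s⟩| = 2, so |H| is a multiple of lcm(2, 2) = 2 and divides |G| = 30.
Closing under the operation: H = {e, r^5, r^10, rs, r^6s, r^11s}, so |H| = 6.

6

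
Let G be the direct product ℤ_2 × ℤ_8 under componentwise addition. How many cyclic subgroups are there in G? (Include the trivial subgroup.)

Each element a generates a cyclic subgroup ⟨a⟩; distinct elements may generate the same one (a cyclic group of order d has φ(d) generators).
Cyclic subgroups by order — order 1: 1; order 2: 3; order 4: 2; order 8: 2.
Total: 8.

8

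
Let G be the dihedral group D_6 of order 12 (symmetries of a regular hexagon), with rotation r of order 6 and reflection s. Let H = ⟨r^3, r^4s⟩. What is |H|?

|⟨r^3⟩| = 2 and |⟨r^4s⟩| = 2, so |H| is a multiple of lcm(2, 2) = 2 and divides |G| = 12.
Closing under the operation: H = {e, r^3, rs, r^4s}, so |H| = 4.

4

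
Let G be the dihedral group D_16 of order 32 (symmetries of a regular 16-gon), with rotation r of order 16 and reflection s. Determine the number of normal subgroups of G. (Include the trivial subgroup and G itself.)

G has 36 subgroups. Checking conjugation-invariance by order — order 1: 1/1 normal; order 2: 1/17 normal; order 4: 1/9 normal; order 8: 1/5 normal; order 16: 3/3 normal; order 32: 1/1 normal.
Total normal subgroups: 8.

8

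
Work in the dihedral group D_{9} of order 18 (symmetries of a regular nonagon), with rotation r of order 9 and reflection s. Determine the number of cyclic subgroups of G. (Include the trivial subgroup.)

12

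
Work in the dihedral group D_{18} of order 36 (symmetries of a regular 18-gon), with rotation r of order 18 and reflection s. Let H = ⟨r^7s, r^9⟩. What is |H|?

4

|⟨r^7s⟩| = 2 and |⟨r^9⟩| = 2, so |H| is a multiple of lcm(2, 2) = 2 and divides |G| = 36.
Closing under the operation: H = {e, r^9, r^7s, r^16s}, so |H| = 4.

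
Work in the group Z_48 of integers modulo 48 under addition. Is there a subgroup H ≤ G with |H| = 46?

No

46 does not divide |G| = 48, so by Lagrange no subgroup of order 46 exists.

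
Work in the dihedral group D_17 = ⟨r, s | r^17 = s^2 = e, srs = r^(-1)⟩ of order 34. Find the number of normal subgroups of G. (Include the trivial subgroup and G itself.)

3

G has 20 subgroups. Checking conjugation-invariance by order — order 1: 1/1 normal; order 2: 0/17 normal; order 17: 1/1 normal; order 34: 1/1 normal.
Total normal subgroups: 3.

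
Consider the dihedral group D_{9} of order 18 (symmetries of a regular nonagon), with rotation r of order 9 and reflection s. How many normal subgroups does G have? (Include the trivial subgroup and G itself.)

4

G has 16 subgroups. Checking conjugation-invariance by order — order 1: 1/1 normal; order 2: 0/9 normal; order 3: 1/1 normal; order 6: 0/3 normal; order 9: 1/1 normal; order 18: 1/1 normal.
Total normal subgroups: 4.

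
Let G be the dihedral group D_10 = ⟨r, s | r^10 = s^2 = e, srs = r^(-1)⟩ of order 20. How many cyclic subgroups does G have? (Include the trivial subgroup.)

Each element a generates a cyclic subgroup ⟨a⟩; distinct elements may generate the same one (a cyclic group of order d has φ(d) generators).
Cyclic subgroups by order — order 1: 1; order 2: 11; order 5: 1; order 10: 1.
Total: 14.

14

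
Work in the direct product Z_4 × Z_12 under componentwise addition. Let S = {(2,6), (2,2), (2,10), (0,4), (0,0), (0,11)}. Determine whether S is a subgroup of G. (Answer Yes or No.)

No

(0,4) ∈ S but its inverse (0,8) ∉ S, so S is not a subgroup.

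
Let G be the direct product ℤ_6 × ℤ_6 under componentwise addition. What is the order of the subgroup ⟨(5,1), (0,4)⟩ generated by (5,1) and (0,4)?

18

|⟨(5,1)⟩| = 6 and |⟨(0,4)⟩| = 3, so |H| is a multiple of lcm(6, 3) = 6 and divides |G| = 36.
Closing under the operation: H = {(0,0), (0,2), (0,4), (1,1), (1,3), (1,5), (2,0), (2,2), (2,4), (3,1), (3,3), (3,5), (4,0), (4,2), (4,4), (5,1), (5,3), (5,5)}, so |H| = 18.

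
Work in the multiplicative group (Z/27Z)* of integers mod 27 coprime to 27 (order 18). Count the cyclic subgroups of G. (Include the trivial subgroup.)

6

A cyclic subgroup of order d is generated by each of its φ(d) elements of order d, so the cyclic subgroups of order d number (#elements of order d)/φ(d).
Cyclic subgroups by order — order 1: 1; order 2: 1; order 3: 1; order 6: 1; order 9: 1; order 18: 1.
Total: 6.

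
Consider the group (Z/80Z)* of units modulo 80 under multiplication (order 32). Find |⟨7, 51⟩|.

|⟨7⟩| = 4 and |⟨51⟩| = 4, so |H| is a multiple of lcm(4, 4) = 4 and divides |G| = 32.
Closing under the operation: H = {1, 7, 9, 11, 13, 19, 23, 37, 41, 47, 49, 51, 53, 59, 63, 77}, so |H| = 16.

16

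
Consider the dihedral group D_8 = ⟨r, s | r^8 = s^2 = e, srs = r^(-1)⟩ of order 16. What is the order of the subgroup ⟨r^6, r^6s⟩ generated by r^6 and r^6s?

8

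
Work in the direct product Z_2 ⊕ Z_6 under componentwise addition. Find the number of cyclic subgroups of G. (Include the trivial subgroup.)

Each element a generates a cyclic subgroup ⟨a⟩; distinct elements may generate the same one (a cyclic group of order d has φ(d) generators).
Cyclic subgroups by order — order 1: 1; order 2: 3; order 3: 1; order 6: 3.
Total: 8.

8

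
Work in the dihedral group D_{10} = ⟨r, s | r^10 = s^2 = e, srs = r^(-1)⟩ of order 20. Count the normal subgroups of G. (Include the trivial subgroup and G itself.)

G has 22 subgroups. Checking conjugation-invariance by order — order 1: 1/1 normal; order 2: 1/11 normal; order 4: 0/5 normal; order 5: 1/1 normal; order 10: 3/3 normal; order 20: 1/1 normal.
Total normal subgroups: 7.

7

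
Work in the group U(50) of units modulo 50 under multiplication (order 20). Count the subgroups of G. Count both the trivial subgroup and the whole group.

6

|G| = 20, so by Lagrange every subgroup order divides 20. Divisors: 1, 2, 4, 5, 10, 20.
Subgroups by order — order 1: 1; order 2: 1; order 4: 1; order 5: 1; order 10: 1; order 20: 1.
Total: 1 + 1 + 1 + 1 + 1 + 1 = 6.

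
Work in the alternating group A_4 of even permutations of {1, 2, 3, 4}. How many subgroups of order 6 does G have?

0

|G| = 12 and 6 | 12, so subgroups of order 6 are possible by Lagrange.
Checking all subgroups of G, none has order 6.
So G has 0 subgroups of order 6.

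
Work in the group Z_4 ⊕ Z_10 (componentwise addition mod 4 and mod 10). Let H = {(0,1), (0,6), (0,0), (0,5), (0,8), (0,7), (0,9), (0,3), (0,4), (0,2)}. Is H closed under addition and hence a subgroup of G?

|H| = 10 divides |G| = 40, consistent with Lagrange.
H contains the identity, every element's inverse is in H, and H is closed under +: it is a subgroup.
In fact H = ⟨(0,1)⟩.

Yes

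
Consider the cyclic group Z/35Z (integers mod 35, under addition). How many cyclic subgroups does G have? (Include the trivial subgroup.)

4

A cyclic subgroup of order d is generated by each of its φ(d) elements of order d, so the cyclic subgroups of order d number (#elements of order d)/φ(d).
Cyclic subgroups by order — order 1: 1; order 5: 1; order 7: 1; order 35: 1.
Total: 4.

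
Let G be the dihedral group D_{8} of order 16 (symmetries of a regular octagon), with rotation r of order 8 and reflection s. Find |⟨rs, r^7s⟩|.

8

|⟨rs⟩| = 2 and |⟨r^7s⟩| = 2, so |H| is a multiple of lcm(2, 2) = 2 and divides |G| = 16.
Closing under the operation: H = {e, r^2, r^4, r^6, rs, r^3s, r^5s, r^7s}, so |H| = 8.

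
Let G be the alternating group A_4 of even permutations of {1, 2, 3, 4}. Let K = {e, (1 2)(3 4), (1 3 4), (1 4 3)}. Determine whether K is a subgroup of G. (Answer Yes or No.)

No

Closure fails: (1 4 3) ∘ (1 2)(3 4) = (1 2 4) ∉ K. So K is not a subgroup.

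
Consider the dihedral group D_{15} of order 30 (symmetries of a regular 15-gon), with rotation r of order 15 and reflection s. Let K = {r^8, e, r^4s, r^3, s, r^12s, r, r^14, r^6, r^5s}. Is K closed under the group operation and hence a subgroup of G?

No

r^8 ∈ K but its inverse r^7 ∉ K, so K is not a subgroup.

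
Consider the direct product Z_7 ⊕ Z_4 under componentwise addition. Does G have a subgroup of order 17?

No

17 does not divide |G| = 28, so by Lagrange no subgroup of order 17 exists.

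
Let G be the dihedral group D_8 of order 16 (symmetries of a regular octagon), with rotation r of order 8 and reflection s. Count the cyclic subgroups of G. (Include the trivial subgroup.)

12

Group the elements of G by the cyclic subgroup they generate; each cyclic subgroup of order d accounts for φ(d) elements.
Cyclic subgroups by order — order 1: 1; order 2: 9; order 4: 1; order 8: 1.
Total: 12.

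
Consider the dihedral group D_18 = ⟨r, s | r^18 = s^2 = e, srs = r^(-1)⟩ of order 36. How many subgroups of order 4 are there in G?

9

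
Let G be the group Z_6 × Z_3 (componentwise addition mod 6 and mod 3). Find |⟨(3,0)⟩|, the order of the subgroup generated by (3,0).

2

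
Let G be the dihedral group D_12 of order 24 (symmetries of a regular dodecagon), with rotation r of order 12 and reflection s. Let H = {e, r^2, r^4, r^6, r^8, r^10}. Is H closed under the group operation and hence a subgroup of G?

Yes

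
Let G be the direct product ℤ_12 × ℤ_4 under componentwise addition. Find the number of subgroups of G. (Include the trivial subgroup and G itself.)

30

|G| = 48, so by Lagrange every subgroup order divides 48. Divisors: 1, 2, 3, 4, 6, 8, 12, 16, 24, 48.
Subgroups by order — order 1: 1; order 2: 3; order 3: 1; order 4: 7; order 6: 3; order 8: 3; order 12: 7; order 16: 1; order 24: 3; order 48: 1.
Total: 1 + 3 + 1 + 7 + 3 + 3 + 7 + 1 + 3 + 1 = 30.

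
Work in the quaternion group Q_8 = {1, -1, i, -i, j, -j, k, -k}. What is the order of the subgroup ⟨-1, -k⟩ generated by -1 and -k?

|⟨-1⟩| = 2 and |⟨-k⟩| = 4, so |H| is a multiple of lcm(2, 4) = 4 and divides |G| = 8.
Closing under the operation: H = {1, -1, k, -k}, so |H| = 4.

4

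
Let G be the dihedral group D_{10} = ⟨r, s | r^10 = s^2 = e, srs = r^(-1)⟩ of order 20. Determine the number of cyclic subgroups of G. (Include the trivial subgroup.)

14

Each element a generates a cyclic subgroup ⟨a⟩; distinct elements may generate the same one (a cyclic group of order d has φ(d) generators).
Cyclic subgroups by order — order 1: 1; order 2: 11; order 5: 1; order 10: 1.
Total: 14.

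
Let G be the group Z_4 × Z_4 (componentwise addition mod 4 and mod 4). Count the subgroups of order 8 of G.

3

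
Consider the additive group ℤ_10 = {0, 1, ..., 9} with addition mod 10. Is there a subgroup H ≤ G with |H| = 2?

2 | 10. A subgroup of order 2 is {0, 5}.

Yes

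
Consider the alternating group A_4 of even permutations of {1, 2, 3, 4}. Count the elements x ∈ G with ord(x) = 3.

The elements of order 3 are: (2 3 4), (2 4 3), (1 2 3), (1 2 4), (1 3 2), (1 3 4), (1 4 2), (1 4 3).
That's 8.

8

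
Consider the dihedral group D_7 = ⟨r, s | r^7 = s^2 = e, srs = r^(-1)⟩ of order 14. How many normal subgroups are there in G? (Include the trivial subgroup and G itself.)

3

G has 10 subgroups. Checking conjugation-invariance by order — order 1: 1/1 normal; order 2: 0/7 normal; order 7: 1/1 normal; order 14: 1/1 normal.
Total normal subgroups: 3.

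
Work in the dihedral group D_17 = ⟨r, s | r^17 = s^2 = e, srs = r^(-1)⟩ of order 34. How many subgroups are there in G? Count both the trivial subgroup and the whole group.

20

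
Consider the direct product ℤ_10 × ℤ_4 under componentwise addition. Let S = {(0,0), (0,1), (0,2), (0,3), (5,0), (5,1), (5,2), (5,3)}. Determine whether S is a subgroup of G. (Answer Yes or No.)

Yes

|S| = 8 divides |G| = 40, consistent with Lagrange.
S contains the identity, every element's inverse is in S, and S is closed under +: it is a subgroup.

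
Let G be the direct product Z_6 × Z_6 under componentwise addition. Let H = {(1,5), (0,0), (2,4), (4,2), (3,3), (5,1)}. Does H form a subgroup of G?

|H| = 6 divides |G| = 36, consistent with Lagrange.
H contains the identity, every element's inverse is in H, and H is closed under +: it is a subgroup.
In fact H = ⟨(1,5)⟩.

Yes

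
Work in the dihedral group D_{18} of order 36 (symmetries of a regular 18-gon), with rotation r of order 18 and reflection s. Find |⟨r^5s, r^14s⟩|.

|⟨r^5s⟩| = 2 and |⟨r^14s⟩| = 2, so |H| is a multiple of lcm(2, 2) = 2 and divides |G| = 36.
Closing under the operation: H = {e, r^9, r^5s, r^14s}, so |H| = 4.

4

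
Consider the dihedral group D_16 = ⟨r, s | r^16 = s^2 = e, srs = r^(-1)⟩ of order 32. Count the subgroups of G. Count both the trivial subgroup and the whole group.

36

|G| = 32, so by Lagrange every subgroup order divides 32. Divisors: 1, 2, 4, 8, 16, 32.
Subgroups by order — order 1: 1; order 2: 17; order 4: 9; order 8: 5; order 16: 3; order 32: 1.
Total: 1 + 17 + 9 + 5 + 3 + 1 = 36.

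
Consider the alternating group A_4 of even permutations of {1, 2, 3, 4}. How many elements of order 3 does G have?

The elements of order 3 are: (2 3 4), (2 4 3), (1 2 3), (1 2 4), (1 3 2), (1 3 4), (1 4 2), (1 4 3).
That's 8.

8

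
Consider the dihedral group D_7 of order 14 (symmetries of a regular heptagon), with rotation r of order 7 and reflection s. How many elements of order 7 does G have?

6

The elements of order 7 are: r, r^2, r^3, r^4, r^5, r^6.
That's 6.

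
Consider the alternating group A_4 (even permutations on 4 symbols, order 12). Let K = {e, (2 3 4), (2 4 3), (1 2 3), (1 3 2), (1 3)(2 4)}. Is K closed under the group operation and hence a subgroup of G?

No

Closure fails: (2 4 3) ∘ (1 3 2) = (1 2)(3 4) ∉ K. So K is not a subgroup.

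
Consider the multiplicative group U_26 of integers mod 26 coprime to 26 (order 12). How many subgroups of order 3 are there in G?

|G| = 12 and 3 | 12, so subgroups of order 3 are possible by Lagrange.
The subgroups of order 3 are: {1, 3, 9}.
So G has 1 subgroup of order 3.

1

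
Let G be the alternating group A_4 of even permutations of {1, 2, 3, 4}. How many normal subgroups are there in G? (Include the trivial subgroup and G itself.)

3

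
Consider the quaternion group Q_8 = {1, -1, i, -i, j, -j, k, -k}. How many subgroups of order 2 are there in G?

|G| = 8 and 2 | 8, so subgroups of order 2 are possible by Lagrange.
The subgroups of order 2 are: {1, -1}.
So G has 1 subgroup of order 2.

1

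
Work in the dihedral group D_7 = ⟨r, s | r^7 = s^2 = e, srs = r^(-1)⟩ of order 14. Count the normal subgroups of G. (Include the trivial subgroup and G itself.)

3

G has 10 subgroups. Checking conjugation-invariance by order — order 1: 1/1 normal; order 2: 0/7 normal; order 7: 1/1 normal; order 14: 1/1 normal.
Total normal subgroups: 3.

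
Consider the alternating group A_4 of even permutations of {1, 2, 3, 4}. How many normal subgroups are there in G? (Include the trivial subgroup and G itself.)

G has 10 subgroups. Checking conjugation-invariance by order — order 1: 1/1 normal; order 2: 0/3 normal; order 3: 0/4 normal; order 4: 1/1 normal; order 12: 1/1 normal.
Total normal subgroups: 3.

3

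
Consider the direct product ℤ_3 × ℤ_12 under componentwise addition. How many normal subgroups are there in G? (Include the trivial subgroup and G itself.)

18

G is abelian, so every subgroup is normal.
G has 18 subgroups in total, hence 18 normal subgroups.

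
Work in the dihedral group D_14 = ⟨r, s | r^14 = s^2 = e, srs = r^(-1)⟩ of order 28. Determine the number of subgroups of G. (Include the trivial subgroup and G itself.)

|G| = 28, so by Lagrange every subgroup order divides 28. Divisors: 1, 2, 4, 7, 14, 28.
Subgroups by order — order 1: 1; order 2: 15; order 4: 7; order 7: 1; order 14: 3; order 28: 1.
Total: 1 + 15 + 7 + 1 + 3 + 1 = 28.

28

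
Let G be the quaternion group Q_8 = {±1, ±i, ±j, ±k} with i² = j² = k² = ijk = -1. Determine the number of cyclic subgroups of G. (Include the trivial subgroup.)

Each element a generates a cyclic subgroup ⟨a⟩; distinct elements may generate the same one (a cyclic group of order d has φ(d) generators).
Cyclic subgroups by order — order 1: 1; order 2: 1; order 4: 3.
Total: 5.

5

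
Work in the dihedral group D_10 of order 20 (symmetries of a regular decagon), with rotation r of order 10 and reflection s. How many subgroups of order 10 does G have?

3

|G| = 20 and 10 | 20, so subgroups of order 10 are possible by Lagrange.
The subgroups of order 10 are: {e, r, r^2, r^3, r^4, r^5, r^6, r^7, r^8, r^9}; {e, r^2, r^4, r^6, r^8, s, r^2s, r^4s, r^6s, r^8s}; {e, r^2, r^4, r^6, r^8, rs, r^3s, r^5s, r^7s, r^9s}.
So G has 3 subgroups of order 10.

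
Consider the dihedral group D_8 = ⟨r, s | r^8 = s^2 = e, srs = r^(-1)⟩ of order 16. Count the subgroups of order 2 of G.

|G| = 16 and 2 | 16, so subgroups of order 2 are possible by Lagrange.
The subgroups of order 2 are: {e, r^2s}; {e, r^3s}; {e, r^4}; {e, r^4s}; … (9 in all).
So G has 9 subgroups of order 2.

9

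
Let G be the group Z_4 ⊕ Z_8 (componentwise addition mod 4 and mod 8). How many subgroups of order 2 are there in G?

3

|G| = 32 and 2 | 32, so subgroups of order 2 are possible by Lagrange.
The subgroups of order 2 are: {(0,0), (0,4)}; {(0,0), (2,0)}; {(0,0), (2,4)}.
So G has 3 subgroups of order 2.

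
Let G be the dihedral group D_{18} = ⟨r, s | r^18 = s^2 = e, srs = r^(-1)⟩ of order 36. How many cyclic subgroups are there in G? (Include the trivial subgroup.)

24

Group the elements of G by the cyclic subgroup they generate; each cyclic subgroup of order d accounts for φ(d) elements.
Cyclic subgroups by order — order 1: 1; order 2: 19; order 3: 1; order 6: 1; order 9: 1; order 18: 1.
Total: 24.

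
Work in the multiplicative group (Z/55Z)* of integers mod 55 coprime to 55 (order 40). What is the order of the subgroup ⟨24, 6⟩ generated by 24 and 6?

20

|⟨24⟩| = 10 and |⟨6⟩| = 10, so |H| is a multiple of lcm(10, 10) = 10 and divides |G| = 40.
Closing under the operation: H = {1, 4, 6, 9, 14, 16, 19, 21, 24, 26, 29, 31, 34, 36, 39, 41, 46, 49, 51, 54}, so |H| = 20.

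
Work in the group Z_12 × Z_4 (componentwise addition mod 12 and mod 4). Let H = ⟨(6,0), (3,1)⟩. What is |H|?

8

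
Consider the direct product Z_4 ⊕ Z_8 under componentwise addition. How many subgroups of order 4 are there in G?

|G| = 32 and 4 | 32, so subgroups of order 4 are possible by Lagrange.
The subgroups of order 4 are: {(0,0), (0,2), (0,4), (0,6)}; {(0,0), (0,4), (2,0), (2,4)}; {(0,0), (0,4), (2,2), (2,6)}; {(0,0), (1,0), (2,0), (3,0)}; … (7 in all).
So G has 7 subgroups of order 4.

7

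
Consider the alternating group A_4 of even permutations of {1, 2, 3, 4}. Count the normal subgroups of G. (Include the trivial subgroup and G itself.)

G has 10 subgroups. Checking conjugation-invariance by order — order 1: 1/1 normal; order 2: 0/3 normal; order 3: 0/4 normal; order 4: 1/1 normal; order 12: 1/1 normal.
Total normal subgroups: 3.

3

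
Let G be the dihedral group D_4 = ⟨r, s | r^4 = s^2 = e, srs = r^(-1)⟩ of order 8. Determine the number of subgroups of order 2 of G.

|G| = 8 and 2 | 8, so subgroups of order 2 are possible by Lagrange.
The subgroups of order 2 are: {e, r^2}; {e, r^2s}; {e, r^3s}; {e, rs}; … (5 in all).
So G has 5 subgroups of order 2.

5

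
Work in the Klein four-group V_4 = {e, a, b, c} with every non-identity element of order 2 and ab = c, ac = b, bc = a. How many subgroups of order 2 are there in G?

3

|G| = 4 and 2 | 4, so subgroups of order 2 are possible by Lagrange.
The subgroups of order 2 are: {e, a}; {e, b}; {e, c}.
So G has 3 subgroups of order 2.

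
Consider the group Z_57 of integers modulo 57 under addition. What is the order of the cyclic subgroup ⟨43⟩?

In Z_57, the order of an element a is n/gcd(a, n).
gcd(43, 57) = 1, so |⟨43⟩| = 57/1 = 57.

57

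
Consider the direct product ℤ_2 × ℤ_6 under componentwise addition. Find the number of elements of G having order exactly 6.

An element (a,b) has order lcm(ord(a), ord(b)); count pairs with lcm equal to 6.
Enumerating gives 6 such elements.

6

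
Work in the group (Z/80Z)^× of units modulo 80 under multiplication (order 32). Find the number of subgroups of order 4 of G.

19

|G| = 32 and 4 | 32, so subgroups of order 4 are possible by Lagrange.
The subgroups of order 4 are: {1, 11, 41, 51}; {1, 9, 13, 37}; {1, 17, 33, 49}; {1, 19, 41, 59}; … (19 in all).
So G has 19 subgroups of order 4.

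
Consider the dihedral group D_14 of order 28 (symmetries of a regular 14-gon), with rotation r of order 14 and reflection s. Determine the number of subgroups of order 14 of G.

3

|G| = 28 and 14 | 28, so subgroups of order 14 are possible by Lagrange.
The subgroups of order 14 are: {e, r, r^2, r^3, r^4, r^5, r^6, r^7, r^8, r^9, r^10, r^11, r^12, r^13}; {e, r^2, r^4, r^6, r^8, r^10, r^12, s, r^2s, r^4s, r^6s, r^8s, r^10s, r^12s}; {e, r^2, r^4, r^6, r^8, r^10, r^12, rs, r^3s, r^5s, r^7s, r^9s, r^11s, r^13s}.
So G has 3 subgroups of order 14.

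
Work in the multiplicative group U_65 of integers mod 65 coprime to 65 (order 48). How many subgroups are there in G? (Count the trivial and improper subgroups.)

30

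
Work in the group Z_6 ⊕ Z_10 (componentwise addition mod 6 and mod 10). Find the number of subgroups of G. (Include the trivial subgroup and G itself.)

20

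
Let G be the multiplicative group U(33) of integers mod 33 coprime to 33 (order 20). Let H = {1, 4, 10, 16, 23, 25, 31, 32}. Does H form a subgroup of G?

|H| = 8 does not divide |G| = 20, so by Lagrange H is not a subgroup.

No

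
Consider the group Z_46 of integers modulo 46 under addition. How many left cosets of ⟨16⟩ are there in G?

2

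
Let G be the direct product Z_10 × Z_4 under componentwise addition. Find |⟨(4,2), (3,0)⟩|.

|⟨(4,2)⟩| = 10 and |⟨(3,0)⟩| = 10, so |H| is a multiple of lcm(10, 10) = 10 and divides |G| = 40.
Closing under the operation: H = {(0,0), (0,2), (1,0), (1,2), (2,0), (2,2), (3,0), (3,2), (4,0), (4,2), (5,0), (5,2), (6,0), (6,2), (7,0), (7,2), (8,0), (8,2), (9,0), (9,2)}, so |H| = 20.

20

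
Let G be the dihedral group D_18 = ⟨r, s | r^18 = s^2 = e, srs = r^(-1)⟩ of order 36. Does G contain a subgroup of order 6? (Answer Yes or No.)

6 | 36. A subgroup of order 6 is {e, r^6, r^12, r^4s, r^10s, r^16s}.

Yes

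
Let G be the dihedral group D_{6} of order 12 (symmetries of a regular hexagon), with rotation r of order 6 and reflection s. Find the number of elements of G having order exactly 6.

The elements of order 6 are: r, r^5.
That's 2.

2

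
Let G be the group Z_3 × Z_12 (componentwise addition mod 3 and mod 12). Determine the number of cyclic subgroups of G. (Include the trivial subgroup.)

Each element a generates a cyclic subgroup ⟨a⟩; distinct elements may generate the same one (a cyclic group of order d has φ(d) generators).
Cyclic subgroups by order — order 1: 1; order 2: 1; order 3: 4; order 4: 1; order 6: 4; order 12: 4.
Total: 15.

15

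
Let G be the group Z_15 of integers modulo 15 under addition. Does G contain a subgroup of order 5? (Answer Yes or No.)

5 | 15. A subgroup of order 5 is {0, 3, 6, 9, 12}.

Yes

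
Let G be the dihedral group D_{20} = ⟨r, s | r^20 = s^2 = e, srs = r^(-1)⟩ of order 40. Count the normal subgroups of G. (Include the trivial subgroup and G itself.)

G has 48 subgroups. Checking conjugation-invariance by order — order 1: 1/1 normal; order 2: 1/21 normal; order 4: 1/11 normal; order 5: 1/1 normal; order 8: 0/5 normal; order 10: 1/5 normal; order 20: 3/3 normal; order 40: 1/1 normal.
Total normal subgroups: 9.

9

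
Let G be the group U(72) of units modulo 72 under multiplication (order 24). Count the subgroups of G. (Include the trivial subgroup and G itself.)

|G| = 24, so by Lagrange every subgroup order divides 24. Divisors: 1, 2, 3, 4, 6, 8, 12, 24.
Subgroups by order — order 1: 1; order 2: 7; order 3: 1; order 4: 7; order 6: 7; order 8: 1; order 12: 7; order 24: 1.
Total: 1 + 7 + 1 + 7 + 7 + 1 + 7 + 1 = 32.

32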